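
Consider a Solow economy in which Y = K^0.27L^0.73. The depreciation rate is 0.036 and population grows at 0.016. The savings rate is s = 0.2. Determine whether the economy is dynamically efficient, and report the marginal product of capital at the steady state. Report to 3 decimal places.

Break-even investment rate: n + δ = 0.016 + 0.036 = 0.052.
Steady-state k*: s·k^0.27 = 0.052·k gives k* = (0.2/0.052)^(1/0.73) ≈ 6.3300.
MPK = 0.27·6.3300^(-0.73) ≈ 0.0702.
MPK > n+δ = 0.052, so the economy is dynamically efficient (under-saving).

dynamically efficient; MPK ≈ 0.070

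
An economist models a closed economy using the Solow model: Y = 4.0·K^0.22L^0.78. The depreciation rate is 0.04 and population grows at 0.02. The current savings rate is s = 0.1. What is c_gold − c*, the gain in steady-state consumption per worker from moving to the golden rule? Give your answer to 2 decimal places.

Δc ≈ 0.51

n + δ = 0.02 + 0.04 = 0.06.
Current steady state (s = 0.1): k* = (0.1·4.0/0.06)^(1/0.78) ≈ 11.3840, y* = 4.0·11.3840^0.22 ≈ 6.8304, c* = (1−0.1)·6.8304 ≈ 6.1473.
At the golden rule the marginal product of capital equals n+δ: 0.22·4.0·k^(0.22−1) = 0.06. Solving, k_gold = (0.22·4.0/0.06)^(1/0.78) ≈ 31.2822.
y_gold = 4.0·31.2822^0.22 ≈ 8.5315, c_gold = y_gold − 0.06·k_gold ≈ 6.6546.
Gain: Δc = 6.6546 − 6.1473 ≈ 0.5072.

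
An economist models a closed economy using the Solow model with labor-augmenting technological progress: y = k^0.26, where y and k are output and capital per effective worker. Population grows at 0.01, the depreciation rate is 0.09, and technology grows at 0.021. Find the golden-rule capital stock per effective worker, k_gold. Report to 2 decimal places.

k_gold ≈ 2.81

The effective depreciation rate is n + g + δ = 0.01 + 0.021 + 0.09 = 0.121.
Setting f'(k) = n+g+δ gives 0.26·k^(0.26−1) = 0.121, hence k_gold = (0.26/0.121)^(1/0.74) ≈ 2.8113.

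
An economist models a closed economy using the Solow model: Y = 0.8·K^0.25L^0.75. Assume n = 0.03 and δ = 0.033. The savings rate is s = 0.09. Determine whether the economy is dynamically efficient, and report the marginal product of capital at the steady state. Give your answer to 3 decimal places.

Capital per worker breaks even when investment replaces (n + δ)·k; here n + δ = 0.063.
Steady-state k*: s·A·k^0.25 = 0.063·k gives k* = (0.09·0.8/0.063)^(1/0.75) ≈ 1.1949.
MPK = 0.25·0.8·1.1949^(-0.75) ≈ 0.1750.
MPK > n+δ = 0.063, so the economy is dynamically efficient (under-saving).

dynamically efficient; MPK ≈ 0.175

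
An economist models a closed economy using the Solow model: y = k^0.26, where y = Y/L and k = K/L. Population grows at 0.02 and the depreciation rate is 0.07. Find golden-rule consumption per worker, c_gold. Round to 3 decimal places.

n + δ = 0.02 + 0.07 = 0.09.
At the golden rule the marginal product of capital equals n+δ: 0.26·k^(0.26−1) = 0.09. Solving, k_gold = (0.26/0.09)^(1/0.74) ≈ 4.1938.
y_gold = 4.1938^0.26 ≈ 1.4517.
c_gold = y_gold − (n+δ)·k_gold = 1.4517 − 0.09·4.1938 ≈ 1.0743.

c_gold ≈ 1.074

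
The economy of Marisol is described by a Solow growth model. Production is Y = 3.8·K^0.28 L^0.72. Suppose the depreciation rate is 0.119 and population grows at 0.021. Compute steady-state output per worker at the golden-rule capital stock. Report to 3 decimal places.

Capital per worker breaks even when investment replaces (n + δ)·k; here n + δ = 0.14.
At the golden rule the marginal product of capital equals n+δ: 0.28·3.8·k^(0.28−1) = 0.14. Solving, k_gold = (0.28·3.8/0.14)^(1/0.72) ≈ 16.7245.
Output: y_gold = 3.8·k_gold^0.28 = 3.8·16.7245^0.28 ≈ 8.3622.

y_gold ≈ 8.362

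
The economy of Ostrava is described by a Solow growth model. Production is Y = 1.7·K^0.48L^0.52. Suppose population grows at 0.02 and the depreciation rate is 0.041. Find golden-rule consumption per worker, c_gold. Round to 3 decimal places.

Break-even investment rate: n + δ = 0.02 + 0.041 = 0.061.
At the golden rule the marginal product of capital equals n+δ: 0.48·1.7·k^(0.48−1) = 0.061. Solving, k_gold = (0.48·1.7/0.061)^(1/0.52) ≈ 146.5810.
y_gold = 1.7·146.5810^0.48 ≈ 18.6280.
c_gold = y_gold − (n+δ)·k_gold = 18.6280 − 0.061·146.5810 ≈ 9.6866.

c_gold ≈ 9.687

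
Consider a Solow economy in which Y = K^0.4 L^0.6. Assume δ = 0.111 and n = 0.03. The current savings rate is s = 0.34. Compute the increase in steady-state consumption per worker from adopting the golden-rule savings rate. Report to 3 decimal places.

Δc ≈ 0.016

n + δ = 0.03 + 0.111 = 0.141.
Current steady state (s = 0.34): k* = (0.34/0.141)^(1/0.6) ≈ 4.3361, y* = 4.3361^0.4 ≈ 1.7982, c* = (1−0.34)·1.7982 ≈ 1.1868.
Golden rule sets MPK = n+δ: 0.4·k^(0.4−1) = 0.141, so k_gold = (0.4/0.141)^(1/0.6) ≈ 5.6851.
y_gold = 5.6851^0.4 ≈ 2.0040, c_gold = y_gold − 0.141·k_gold ≈ 1.2024.
Gain: Δc = 1.2024 − 1.1868 ≈ 0.0156.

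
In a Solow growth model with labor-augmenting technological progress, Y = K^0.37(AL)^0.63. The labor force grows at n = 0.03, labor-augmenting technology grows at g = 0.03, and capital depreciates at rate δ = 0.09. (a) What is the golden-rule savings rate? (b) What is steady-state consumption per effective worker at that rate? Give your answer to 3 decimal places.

Break-even investment rate: n + g + δ = 0.03 + 0.03 + 0.09 = 0.15.
For Cobb-Douglas, s_gold equals capital's share: s_gold = 0.37.
Setting f'(k) = n+g+δ gives 0.37·k^(0.37−1) = 0.15, hence k_gold = (0.37/0.15)^(1/0.63) ≈ 4.1918.
y_gold = 4.1918^0.37 ≈ 1.6994; c_gold = (1−0.37)·y_gold ≈ 1.0706.

(a) s_gold = 0.370; (b) c_gold ≈ 1.071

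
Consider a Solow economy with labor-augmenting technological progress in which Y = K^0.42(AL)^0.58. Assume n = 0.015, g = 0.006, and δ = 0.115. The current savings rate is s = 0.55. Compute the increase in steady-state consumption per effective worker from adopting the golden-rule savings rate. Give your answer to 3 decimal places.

Δc ≈ 0.075

n + g + δ = 0.015 + 0.006 + 0.115 = 0.136.
Current steady state (s = 0.55): k* = (0.55/0.136)^(1/0.58) ≈ 11.1237, y* = 11.1237^0.42 ≈ 2.7506, c* = (1−0.55)·2.7506 ≈ 1.2378.
At the golden rule the marginal product of capital equals n+g+δ: 0.42·k^(0.42−1) = 0.136. Solving, k_gold = (0.42/0.136)^(1/0.58) ≈ 6.9876.
y_gold = 6.9876^0.42 ≈ 2.2627, c_gold = y_gold − 0.136·k_gold ≈ 1.3123.
Gain: Δc = 1.3123 − 1.2378 ≈ 0.0746.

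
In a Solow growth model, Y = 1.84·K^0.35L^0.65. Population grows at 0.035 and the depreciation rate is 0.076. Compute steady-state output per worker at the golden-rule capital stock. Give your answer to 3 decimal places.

The effective depreciation rate is n + δ = 0.035 + 0.076 = 0.111.
Setting f'(k) = n+δ gives 0.35·1.84·k^(0.35−1) = 0.111, hence k_gold = (0.35·1.84/0.111)^(1/0.65) ≈ 14.9524.
Output: y_gold = 1.84·k_gold^0.35 = 1.84·14.9524^0.35 ≈ 4.7421.

y_gold ≈ 4.742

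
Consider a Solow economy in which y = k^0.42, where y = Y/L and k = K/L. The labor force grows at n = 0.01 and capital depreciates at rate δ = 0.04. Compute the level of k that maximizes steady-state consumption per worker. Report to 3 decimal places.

n + δ = 0.01 + 0.04 = 0.05.
Setting f'(k) = n+δ gives 0.42·k^(0.42−1) = 0.05, hence k_gold = (0.42/0.05)^(1/0.58) ≈ 39.2270.

k_gold ≈ 39.227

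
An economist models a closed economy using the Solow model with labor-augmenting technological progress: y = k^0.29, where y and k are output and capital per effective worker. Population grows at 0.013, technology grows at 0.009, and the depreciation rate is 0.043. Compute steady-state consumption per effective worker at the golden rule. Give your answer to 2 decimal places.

c_gold ≈ 1.31

Capital per effective worker breaks even when investment replaces (n + g + δ)·k; here n + g + δ = 0.065.
At the golden rule the marginal product of capital equals n+g+δ: 0.29·k^(0.29−1) = 0.065. Solving, k_gold = (0.29/0.065)^(1/0.71) ≈ 8.2180.
y_gold = 8.2180^0.29 ≈ 1.8420.
c_gold = y_gold − (n+g+δ)·k_gold = 1.8420 − 0.065·8.2180 ≈ 1.3078.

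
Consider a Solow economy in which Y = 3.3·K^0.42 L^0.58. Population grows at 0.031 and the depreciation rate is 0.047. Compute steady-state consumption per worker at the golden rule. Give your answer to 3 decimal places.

Break-even investment rate: n + δ = 0.031 + 0.047 = 0.078.
At the golden rule the marginal product of capital equals n+δ: 0.42·3.3·k^(0.42−1) = 0.078. Solving, k_gold = (0.42·3.3/0.078)^(1/0.58) ≈ 142.7582.
y_gold = 3.3·142.7582^0.42 ≈ 26.5122.
c_gold = y_gold − (n+δ)·k_gold = 26.5122 − 0.078·142.7582 ≈ 15.3771.

c_gold ≈ 15.377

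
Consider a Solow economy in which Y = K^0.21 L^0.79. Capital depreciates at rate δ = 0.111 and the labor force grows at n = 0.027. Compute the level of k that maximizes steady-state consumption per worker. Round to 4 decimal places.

k_gold ≈ 1.7014

n + δ = 0.027 + 0.111 = 0.138.
At the golden rule the marginal product of capital equals n+δ: 0.21·k^(0.21−1) = 0.138. Solving, k_gold = (0.21/0.138)^(1/0.79) ≈ 1.7014.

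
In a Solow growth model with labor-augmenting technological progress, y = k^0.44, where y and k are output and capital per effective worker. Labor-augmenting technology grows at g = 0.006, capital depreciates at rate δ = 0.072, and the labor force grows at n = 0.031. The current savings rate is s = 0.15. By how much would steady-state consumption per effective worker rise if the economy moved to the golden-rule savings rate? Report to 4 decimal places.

Δc ≈ 0.5839

n + g + δ = 0.031 + 0.006 + 0.072 = 0.109.
Current steady state (s = 0.15): k* = (0.15/0.109)^(1/0.56) ≈ 1.7685, y* = 1.7685^0.44 ≈ 1.2851, c* = (1−0.15)·1.2851 ≈ 1.0924.
Maximizing c = f(k) − (n+g+δ)·k gives f'(k) = n+g+δ, i.e. 0.44·k^(0.44−1) = 0.109, so k_gold = (0.44/0.109)^(1/0.56) ≈ 12.0834.
y_gold = 12.0834^0.44 ≈ 2.9934, c_gold = y_gold − 0.109·k_gold ≈ 1.6763.
Gain: Δc = 1.6763 − 1.0924 ≈ 0.5839.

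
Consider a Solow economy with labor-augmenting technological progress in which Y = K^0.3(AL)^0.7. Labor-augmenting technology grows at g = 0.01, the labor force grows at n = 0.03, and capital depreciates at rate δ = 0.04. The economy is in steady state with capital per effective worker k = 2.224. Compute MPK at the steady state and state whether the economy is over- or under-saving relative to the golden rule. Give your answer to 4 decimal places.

Capital per effective worker breaks even when investment replaces (n + g + δ)·k; here n + g + δ = 0.08.
MPK = 0.3·k^(0.3−1) = 0.3·2.224^(-0.7) ≈ 0.1714.
MPK > 0.08, so the economy is dynamically efficient (under-saving).

under-saving; MPK ≈ 0.1714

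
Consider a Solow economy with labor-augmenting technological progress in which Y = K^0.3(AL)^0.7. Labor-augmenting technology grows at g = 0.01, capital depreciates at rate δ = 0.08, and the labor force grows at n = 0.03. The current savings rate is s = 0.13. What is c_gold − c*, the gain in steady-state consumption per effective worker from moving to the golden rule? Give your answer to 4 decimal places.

Δc ≈ 0.1363

n + g + δ = 0.03 + 0.01 + 0.08 = 0.12.
Current steady state (s = 0.13): k* = (0.13/0.12)^(1/0.7) ≈ 1.1211, y* = 1.1211^0.3 ≈ 1.0349, c* = (1−0.13)·1.0349 ≈ 0.9004.
Golden rule sets MPK = n+g+δ: 0.3·k^(0.3−1) = 0.12, so k_gold = (0.3/0.12)^(1/0.7) ≈ 3.7024.
y_gold = 3.7024^0.3 ≈ 1.4810, c_gold = y_gold − 0.12·k_gold ≈ 1.0367.
Gain: Δc = 1.0367 − 0.9004 ≈ 0.1363.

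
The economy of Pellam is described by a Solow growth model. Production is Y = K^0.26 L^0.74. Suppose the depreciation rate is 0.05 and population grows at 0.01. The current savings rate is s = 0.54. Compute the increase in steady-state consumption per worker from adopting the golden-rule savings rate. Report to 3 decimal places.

Δc ≈ 0.243

n + δ = 0.01 + 0.05 = 0.06.
Current steady state (s = 0.54): k* = (0.54/0.06)^(1/0.74) ≈ 19.4768, y* = 19.4768^0.26 ≈ 2.1641, c* = (1−0.54)·2.1641 ≈ 0.9955.
Golden rule sets MPK = n+δ: 0.26·k^(0.26−1) = 0.06, so k_gold = (0.26/0.06)^(1/0.74) ≈ 7.2539.
y_gold = 7.2539^0.26 ≈ 1.6740, c_gold = y_gold − 0.06·k_gold ≈ 1.2387.
Gain: Δc = 1.2387 − 0.9955 ≈ 0.2433.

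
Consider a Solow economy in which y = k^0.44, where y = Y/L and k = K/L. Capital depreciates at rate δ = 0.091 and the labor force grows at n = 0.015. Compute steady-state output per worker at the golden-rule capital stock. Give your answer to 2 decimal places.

y_gold ≈ 3.06

n + δ = 0.015 + 0.091 = 0.106.
Maximizing c = f(k) − (n+δ)·k gives f'(k) = n+δ, i.e. 0.44·k^(0.44−1) = 0.106, so k_gold = (0.44/0.106)^(1/0.56) ≈ 12.7009.
Output: y_gold = k_gold^0.44 = 12.7009^0.44 ≈ 3.0598.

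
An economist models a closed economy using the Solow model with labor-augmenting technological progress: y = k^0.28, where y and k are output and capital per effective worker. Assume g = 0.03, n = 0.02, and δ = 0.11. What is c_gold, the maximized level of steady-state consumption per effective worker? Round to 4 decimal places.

c_gold ≈ 0.8950

Capital per effective worker breaks even when investment replaces (n + g + δ)·k; here n + g + δ = 0.16.
Setting f'(k) = n+g+δ gives 0.28·k^(0.28−1) = 0.16, hence k_gold = (0.28/0.16)^(1/0.72) ≈ 2.1755.
y_gold = 2.1755^0.28 ≈ 1.2431.
c_gold = y_gold − (n+g+δ)·k_gold = 1.2431 − 0.16·2.1755 ≈ 0.8950.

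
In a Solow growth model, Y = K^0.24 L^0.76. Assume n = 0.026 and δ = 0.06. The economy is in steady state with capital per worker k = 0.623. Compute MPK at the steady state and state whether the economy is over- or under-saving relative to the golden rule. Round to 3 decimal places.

under-saving; MPK ≈ 0.344

The effective depreciation rate is n + δ = 0.026 + 0.06 = 0.086.
MPK = 0.24·k^(0.24−1) = 0.24·0.623^(-0.76) ≈ 0.3439.
MPK > 0.086, so the economy is dynamically efficient (under-saving).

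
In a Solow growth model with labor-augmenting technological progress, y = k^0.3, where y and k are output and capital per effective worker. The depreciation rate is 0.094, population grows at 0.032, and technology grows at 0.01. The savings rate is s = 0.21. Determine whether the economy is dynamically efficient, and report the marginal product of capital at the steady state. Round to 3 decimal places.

dynamically efficient; MPK ≈ 0.194

Capital per effective worker breaks even when investment replaces (n + g + δ)·k; here n + g + δ = 0.136.
Steady-state k*: s·k^0.3 = 0.136·k gives k* = (0.21/0.136)^(1/0.7) ≈ 1.8601.
MPK = 0.3·1.8601^(-0.7) ≈ 0.1943.
MPK > n+g+δ = 0.136, so the economy is dynamically efficient (under-saving).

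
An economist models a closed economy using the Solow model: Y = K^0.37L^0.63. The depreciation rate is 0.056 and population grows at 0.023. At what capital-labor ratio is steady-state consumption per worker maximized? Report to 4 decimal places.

k_gold ≈ 11.5986

Capital per worker breaks even when investment replaces (n + δ)·k; here n + δ = 0.079.
At the golden rule the marginal product of capital equals n+δ: 0.37·k^(0.37−1) = 0.079. Solving, k_gold = (0.37/0.079)^(1/0.63) ≈ 11.5986.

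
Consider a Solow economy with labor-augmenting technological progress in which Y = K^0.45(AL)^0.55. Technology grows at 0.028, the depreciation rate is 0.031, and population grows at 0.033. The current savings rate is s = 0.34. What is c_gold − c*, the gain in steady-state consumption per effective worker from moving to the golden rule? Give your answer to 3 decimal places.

n + g + δ = 0.033 + 0.028 + 0.031 = 0.092.
Current steady state (s = 0.34): k* = (0.34/0.092)^(1/0.55) ≈ 10.7688, y* = 10.7688^0.45 ≈ 2.9139, c* = (1−0.34)·2.9139 ≈ 1.9232.
Golden rule sets MPK = n+g+δ: 0.45·k^(0.45−1) = 0.092, so k_gold = (0.45/0.092)^(1/0.55) ≈ 17.9267.
y_gold = 17.9267^0.45 ≈ 3.6650, c_gold = y_gold − 0.092·k_gold ≈ 2.0158.
Gain: Δc = 2.0158 − 1.9232 ≈ 0.0926.

Δc ≈ 0.093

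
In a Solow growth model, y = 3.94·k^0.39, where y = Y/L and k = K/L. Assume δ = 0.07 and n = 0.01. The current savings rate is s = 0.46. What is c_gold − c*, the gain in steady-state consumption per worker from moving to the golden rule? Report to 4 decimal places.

Break-even investment rate: n + δ = 0.01 + 0.07 = 0.08.
Current steady state (s = 0.46): k* = (0.46·3.94/0.08)^(1/0.61) ≈ 166.5637, y* = 3.94·166.5637^0.39 ≈ 28.9676, c* = (1−0.46)·28.9676 ≈ 15.6425.
Maximizing c = f(k) − (n+δ)·k gives f'(k) = n+δ, i.e. 0.39·3.94·k^(0.39−1) = 0.08, so k_gold = (0.39·3.94/0.08)^(1/0.61) ≈ 127.0722.
y_gold = 3.94·127.0722^0.39 ≈ 26.0661, c_gold = y_gold − 0.08·k_gold ≈ 15.9003.
Gain: Δc = 15.9003 − 15.6425 ≈ 0.2578.

Δc ≈ 0.2578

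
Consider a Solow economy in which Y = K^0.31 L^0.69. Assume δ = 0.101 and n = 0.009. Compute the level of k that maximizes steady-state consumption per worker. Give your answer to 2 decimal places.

n + δ = 0.009 + 0.101 = 0.11.
Maximizing c = f(k) − (n+δ)·k gives f'(k) = n+δ, i.e. 0.31·k^(0.31−1) = 0.11, so k_gold = (0.31/0.11)^(1/0.69) ≈ 4.4888.

k_gold ≈ 4.49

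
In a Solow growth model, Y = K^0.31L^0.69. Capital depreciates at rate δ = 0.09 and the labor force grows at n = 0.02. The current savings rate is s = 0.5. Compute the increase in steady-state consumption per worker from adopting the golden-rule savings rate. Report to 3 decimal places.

The effective depreciation rate is n + δ = 0.02 + 0.09 = 0.11.
Current steady state (s = 0.5): k* = (0.5/0.11)^(1/0.69) ≈ 8.9745, y* = 8.9745^0.31 ≈ 1.9744, c* = (1−0.5)·1.9744 ≈ 0.9872.
At the golden rule the marginal product of capital equals n+δ: 0.31·k^(0.31−1) = 0.11. Solving, k_gold = (0.31/0.11)^(1/0.69) ≈ 4.4888.
y_gold = 4.4888^0.31 ≈ 1.5928, c_gold = y_gold − 0.11·k_gold ≈ 1.0990.
Gain: Δc = 1.0990 − 0.9872 ≈ 0.1118.

Δc ≈ 0.112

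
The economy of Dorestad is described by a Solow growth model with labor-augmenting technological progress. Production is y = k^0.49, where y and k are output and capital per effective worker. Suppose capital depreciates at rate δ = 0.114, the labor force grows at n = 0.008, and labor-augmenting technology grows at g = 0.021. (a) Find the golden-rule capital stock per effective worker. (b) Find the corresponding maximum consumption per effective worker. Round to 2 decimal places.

n + g + δ = 0.008 + 0.021 + 0.114 = 0.143.
Golden rule sets MPK = n+g+δ: 0.49·k^(0.49−1) = 0.143, so k_gold = (0.49/0.143)^(1/0.51) ≈ 11.1878.
y_gold = 11.1878^0.49 ≈ 3.2650; c_gold = y_gold − 0.143·k_gold ≈ 1.6652.

(a) k_gold ≈ 11.19; (b) c_gold ≈ 1.67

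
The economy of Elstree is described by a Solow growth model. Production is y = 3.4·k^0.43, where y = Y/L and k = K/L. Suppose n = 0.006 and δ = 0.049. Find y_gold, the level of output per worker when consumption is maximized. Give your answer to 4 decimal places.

Break-even investment rate: n + δ = 0.006 + 0.049 = 0.055.
Setting f'(k) = n+δ gives 0.43·3.4·k^(0.43−1) = 0.055, hence k_gold = (0.43·3.4/0.055)^(1/0.57) ≈ 315.6977.
Output: y_gold = 3.4·k_gold^0.43 = 3.4·315.6977^0.43 ≈ 40.3799.

y_gold ≈ 40.3799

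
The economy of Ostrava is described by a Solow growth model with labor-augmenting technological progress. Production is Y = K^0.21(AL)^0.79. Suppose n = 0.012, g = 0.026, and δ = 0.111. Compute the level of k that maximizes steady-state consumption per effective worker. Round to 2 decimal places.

k_gold ≈ 1.54

The effective depreciation rate is n + g + δ = 0.012 + 0.026 + 0.111 = 0.149.
Setting f'(k) = n+g+δ gives 0.21·k^(0.21−1) = 0.149, hence k_gold = (0.21/0.149)^(1/0.79) ≈ 1.5440.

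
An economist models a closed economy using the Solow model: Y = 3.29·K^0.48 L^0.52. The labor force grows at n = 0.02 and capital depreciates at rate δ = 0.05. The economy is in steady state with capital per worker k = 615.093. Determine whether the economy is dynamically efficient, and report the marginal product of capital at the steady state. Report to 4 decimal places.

n + δ = 0.02 + 0.05 = 0.07.
MPK = 0.48·3.29·k^(0.48−1) = 0.48·3.29·615.093^(-0.52) ≈ 0.0560.
MPK < 0.07, so the economy is dynamically inefficient (over-saving).

dynamically inefficient; MPK ≈ 0.0560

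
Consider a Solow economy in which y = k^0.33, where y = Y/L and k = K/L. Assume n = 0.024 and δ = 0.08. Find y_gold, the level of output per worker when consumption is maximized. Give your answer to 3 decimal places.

y_gold ≈ 1.766

Capital per worker breaks even when investment replaces (n + δ)·k; here n + δ = 0.104.
Golden rule sets MPK = n+δ: 0.33·k^(0.33−1) = 0.104, so k_gold = (0.33/0.104)^(1/0.67) ≈ 5.6037.
Output: y_gold = k_gold^0.33 = 5.6037^0.33 ≈ 1.7660.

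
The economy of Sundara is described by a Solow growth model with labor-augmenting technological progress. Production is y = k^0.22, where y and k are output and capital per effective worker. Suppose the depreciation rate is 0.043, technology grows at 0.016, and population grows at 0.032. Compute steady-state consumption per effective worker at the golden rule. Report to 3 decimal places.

c_gold ≈ 1.001

The effective depreciation rate is n + g + δ = 0.032 + 0.016 + 0.043 = 0.091.
Maximizing c = f(k) − (n+g+δ)·k gives f'(k) = n+g+δ, i.e. 0.22·k^(0.22−1) = 0.091, so k_gold = (0.22/0.091)^(1/0.78) ≈ 3.1011.
y_gold = 3.1011^0.22 ≈ 1.2827.
c_gold = y_gold − (n+g+δ)·k_gold = 1.2827 − 0.091·3.1011 ≈ 1.0005.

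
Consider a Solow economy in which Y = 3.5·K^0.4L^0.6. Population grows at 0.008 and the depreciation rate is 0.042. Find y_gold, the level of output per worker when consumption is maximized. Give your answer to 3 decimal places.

Break-even investment rate: n + δ = 0.008 + 0.042 = 0.05.
At the golden rule the marginal product of capital equals n+δ: 0.4·3.5·k^(0.4−1) = 0.05. Solving, k_gold = (0.4·3.5/0.05)^(1/0.6) ≈ 258.1844.
Output: y_gold = 3.5·k_gold^0.4 = 3.5·258.1844^0.4 ≈ 32.2731.

y_gold ≈ 32.273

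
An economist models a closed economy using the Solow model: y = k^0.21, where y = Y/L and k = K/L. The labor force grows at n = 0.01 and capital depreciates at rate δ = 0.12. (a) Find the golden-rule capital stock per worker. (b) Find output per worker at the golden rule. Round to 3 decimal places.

(a) k_gold ≈ 1.835; (b) y_gold ≈ 1.136

n + δ = 0.01 + 0.12 = 0.13.
Setting f'(k) = n+δ gives 0.21·k^(0.21−1) = 0.13, hence k_gold = (0.21/0.13)^(1/0.79) ≈ 1.8350.
y_gold = 1.8350^0.21 ≈ 1.1360.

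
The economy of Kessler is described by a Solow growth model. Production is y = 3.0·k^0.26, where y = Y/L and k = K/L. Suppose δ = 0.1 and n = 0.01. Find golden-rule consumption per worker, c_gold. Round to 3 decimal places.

Break-even investment rate: n + δ = 0.01 + 0.1 = 0.11.
Golden rule sets MPK = n+δ: 0.26·3.0·k^(0.26−1) = 0.11, so k_gold = (0.26·3.0/0.11)^(1/0.74) ≈ 14.1123.
y_gold = 3.0·14.1123^0.26 ≈ 5.9706.
c_gold = y_gold − (n+δ)·k_gold = 5.9706 − 0.11·14.1123 ≈ 4.4182.

c_gold ≈ 4.418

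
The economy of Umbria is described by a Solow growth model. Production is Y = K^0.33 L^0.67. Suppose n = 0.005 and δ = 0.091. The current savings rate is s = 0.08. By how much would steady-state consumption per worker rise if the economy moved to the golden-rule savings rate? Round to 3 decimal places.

Δc ≈ 0.390

Capital per worker breaks even when investment replaces (n + δ)·k; here n + δ = 0.096.
Current steady state (s = 0.08): k* = (0.08/0.096)^(1/0.67) ≈ 0.7618, y* = 0.7618^0.33 ≈ 0.9141, c* = (1−0.08)·0.9141 ≈ 0.8410.
Maximizing c = f(k) − (n+δ)·k gives f'(k) = n+δ, i.e. 0.33·k^(0.33−1) = 0.096, so k_gold = (0.33/0.096)^(1/0.67) ≈ 6.3148.
y_gold = 6.3148^0.33 ≈ 1.8370, c_gold = y_gold − 0.096·k_gold ≈ 1.2308.
Gain: Δc = 1.2308 − 0.8410 ≈ 0.3898.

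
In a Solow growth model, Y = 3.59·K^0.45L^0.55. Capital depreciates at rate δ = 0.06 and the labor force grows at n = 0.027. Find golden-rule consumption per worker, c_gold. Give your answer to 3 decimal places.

n + δ = 0.027 + 0.06 = 0.087.
Maximizing c = f(k) − (n+δ)·k gives f'(k) = n+δ, i.e. 0.45·3.59·k^(0.45−1) = 0.087, so k_gold = (0.45·3.59/0.087)^(1/0.55) ≈ 202.7154.
y_gold = 3.59·202.7154^0.45 ≈ 39.1916.
c_gold = y_gold − (n+δ)·k_gold = 39.1916 − 0.087·202.7154 ≈ 21.5554.

c_gold ≈ 21.555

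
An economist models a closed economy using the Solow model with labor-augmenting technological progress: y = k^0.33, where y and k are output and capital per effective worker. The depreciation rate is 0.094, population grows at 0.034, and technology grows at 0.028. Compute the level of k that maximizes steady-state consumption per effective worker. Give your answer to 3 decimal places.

k_gold ≈ 3.060

The effective depreciation rate is n + g + δ = 0.034 + 0.028 + 0.094 = 0.156.
Golden rule sets MPK = n+g+δ: 0.33·k^(0.33−1) = 0.156, so k_gold = (0.33/0.156)^(1/0.67) ≈ 3.0595.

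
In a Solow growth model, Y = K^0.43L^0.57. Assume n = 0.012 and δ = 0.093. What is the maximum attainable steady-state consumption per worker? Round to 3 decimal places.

Break-even investment rate: n + δ = 0.012 + 0.093 = 0.105.
At the golden rule the marginal product of capital equals n+δ: 0.43·k^(0.43−1) = 0.105. Solving, k_gold = (0.43/0.105)^(1/0.57) ≈ 11.8624.
y_gold = 11.8624^0.43 ≈ 2.8966.
c_gold = y_gold − (n+δ)·k_gold = 2.8966 − 0.105·11.8624 ≈ 1.6511.

c_gold ≈ 1.651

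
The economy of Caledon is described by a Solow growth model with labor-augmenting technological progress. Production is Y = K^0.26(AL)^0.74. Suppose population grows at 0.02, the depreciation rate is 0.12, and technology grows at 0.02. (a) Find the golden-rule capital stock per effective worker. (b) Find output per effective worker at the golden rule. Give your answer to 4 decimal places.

The effective depreciation rate is n + g + δ = 0.02 + 0.02 + 0.12 = 0.16.
Maximizing c = f(k) − (n+g+δ)·k gives f'(k) = n+g+δ, i.e. 0.26·k^(0.26−1) = 0.16, so k_gold = (0.26/0.16)^(1/0.74) ≈ 1.9272.
y_gold = 1.9272^0.26 ≈ 1.1860.

(a) k_gold ≈ 1.9272; (b) y_gold ≈ 1.1860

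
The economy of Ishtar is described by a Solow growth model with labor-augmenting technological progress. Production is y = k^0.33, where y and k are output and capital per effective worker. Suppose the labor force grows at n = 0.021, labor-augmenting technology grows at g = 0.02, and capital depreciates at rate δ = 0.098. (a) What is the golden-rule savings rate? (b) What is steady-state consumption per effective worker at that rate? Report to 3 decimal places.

(a) s_gold = 0.330; (b) c_gold ≈ 1.026

Break-even investment rate: n + g + δ = 0.021 + 0.02 + 0.098 = 0.139.
For Cobb-Douglas, s_gold equals capital's share: s_gold = 0.33.
At the golden rule the marginal product of capital equals n+g+δ: 0.33·k^(0.33−1) = 0.139. Solving, k_gold = (0.33/0.139)^(1/0.67) ≈ 3.6345.
y_gold = 3.6345^0.33 ≈ 1.5309; c_gold = (1−0.33)·y_gold ≈ 1.0257.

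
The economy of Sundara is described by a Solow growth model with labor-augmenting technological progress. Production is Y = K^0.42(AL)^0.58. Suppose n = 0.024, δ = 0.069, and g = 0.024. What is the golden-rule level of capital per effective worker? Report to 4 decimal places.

k_gold ≈ 9.0574

n + g + δ = 0.024 + 0.024 + 0.069 = 0.117.
Setting f'(k) = n+g+δ gives 0.42·k^(0.42−1) = 0.117, hence k_gold = (0.42/0.117)^(1/0.58) ≈ 9.0574.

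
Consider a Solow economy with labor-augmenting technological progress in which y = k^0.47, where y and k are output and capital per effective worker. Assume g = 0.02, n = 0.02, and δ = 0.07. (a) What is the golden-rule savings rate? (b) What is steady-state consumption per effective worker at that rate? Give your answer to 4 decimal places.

n + g + δ = 0.02 + 0.02 + 0.07 = 0.11.
For Cobb-Douglas, s_gold equals capital's share: s_gold = 0.47.
At the golden rule the marginal product of capital equals n+g+δ: 0.47·k^(0.47−1) = 0.11. Solving, k_gold = (0.47/0.11)^(1/0.53) ≈ 15.4885.
y_gold = 15.4885^0.47 ≈ 3.6250; c_gold = (1−0.47)·y_gold ≈ 1.9212.

(a) s_gold = 0.4700; (b) c_gold ≈ 1.9212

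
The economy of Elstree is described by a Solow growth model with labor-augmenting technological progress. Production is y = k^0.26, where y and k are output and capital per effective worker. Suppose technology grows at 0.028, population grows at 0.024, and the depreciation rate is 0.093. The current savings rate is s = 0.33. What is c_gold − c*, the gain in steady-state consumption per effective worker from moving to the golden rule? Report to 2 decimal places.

Break-even investment rate: n + g + δ = 0.024 + 0.028 + 0.093 = 0.145.
Current steady state (s = 0.33): k* = (0.33/0.145)^(1/0.74) ≈ 3.0383, y* = 3.0383^0.26 ≈ 1.3350, c* = (1−0.33)·1.3350 ≈ 0.8945.
Golden rule sets MPK = n+g+δ: 0.26·k^(0.26−1) = 0.145, so k_gold = (0.26/0.145)^(1/0.74) ≈ 2.2015.
y_gold = 2.2015^0.26 ≈ 1.2277, c_gold = y_gold − 0.145·k_gold ≈ 0.9085.
Gain: Δc = 0.9085 − 0.8945 ≈ 0.0141.

Δc ≈ 0.01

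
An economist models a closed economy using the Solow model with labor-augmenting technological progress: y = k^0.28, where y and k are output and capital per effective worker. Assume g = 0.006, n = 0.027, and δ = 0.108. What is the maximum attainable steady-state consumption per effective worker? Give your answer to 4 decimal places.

n + g + δ = 0.027 + 0.006 + 0.108 = 0.141.
At the golden rule the marginal product of capital equals n+g+δ: 0.28·k^(0.28−1) = 0.141. Solving, k_gold = (0.28/0.141)^(1/0.72) ≈ 2.5930.
y_gold = 2.5930^0.28 ≈ 1.3058.
c_gold = y_gold − (n+g+δ)·k_gold = 1.3058 − 0.141·2.5930 ≈ 0.9402.

c_gold ≈ 0.9402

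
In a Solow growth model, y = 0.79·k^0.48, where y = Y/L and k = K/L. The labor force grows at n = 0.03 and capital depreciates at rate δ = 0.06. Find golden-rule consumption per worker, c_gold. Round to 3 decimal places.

c_gold ≈ 1.550

Capital per worker breaks even when investment replaces (n + δ)·k; here n + δ = 0.09.
Golden rule sets MPK = n+δ: 0.48·0.79·k^(0.48−1) = 0.09, so k_gold = (0.48·0.79/0.09)^(1/0.52) ≈ 15.8929.
y_gold = 0.79·15.8929^0.48 ≈ 2.9799.
c_gold = y_gold − (n+δ)·k_gold = 2.9799 − 0.09·15.8929 ≈ 1.5496.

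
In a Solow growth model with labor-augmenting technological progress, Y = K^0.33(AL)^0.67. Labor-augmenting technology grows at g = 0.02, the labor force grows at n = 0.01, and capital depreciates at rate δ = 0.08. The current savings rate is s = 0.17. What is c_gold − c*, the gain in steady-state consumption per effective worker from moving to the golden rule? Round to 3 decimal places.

Δc ≈ 0.123

n + g + δ = 0.01 + 0.02 + 0.08 = 0.11.
Current steady state (s = 0.17): k* = (0.17/0.11)^(1/0.67) ≈ 1.9150, y* = 1.9150^0.33 ≈ 1.2391, c* = (1−0.17)·1.2391 ≈ 1.0285.
Setting f'(k) = n+g+δ gives 0.33·k^(0.33−1) = 0.11, hence k_gold = (0.33/0.11)^(1/0.67) ≈ 5.1537.
y_gold = 5.1537^0.33 ≈ 1.7179, c_gold = y_gold − 0.11·k_gold ≈ 1.1510.
Gain: Δc = 1.1510 − 1.0285 ≈ 0.1225.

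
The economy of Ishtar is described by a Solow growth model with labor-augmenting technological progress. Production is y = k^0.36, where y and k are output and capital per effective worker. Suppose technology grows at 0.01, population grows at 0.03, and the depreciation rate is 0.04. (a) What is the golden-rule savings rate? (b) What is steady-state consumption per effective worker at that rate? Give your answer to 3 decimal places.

The effective depreciation rate is n + g + δ = 0.03 + 0.01 + 0.04 = 0.08.
For Cobb-Douglas, s_gold equals capital's share: s_gold = 0.36.
Golden rule sets MPK = n+g+δ: 0.36·k^(0.36−1) = 0.08, so k_gold = (0.36/0.08)^(1/0.64) ≈ 10.4868.
y_gold = 10.4868^0.36 ≈ 2.3304; c_gold = (1−0.36)·y_gold ≈ 1.4915.

(a) s_gold = 0.360; (b) c_gold ≈ 1.491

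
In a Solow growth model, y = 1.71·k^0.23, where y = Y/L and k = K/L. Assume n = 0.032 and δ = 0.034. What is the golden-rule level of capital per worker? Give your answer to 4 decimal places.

Break-even investment rate: n + δ = 0.032 + 0.034 = 0.066.
Setting f'(k) = n+δ gives 0.23·1.71·k^(0.23−1) = 0.066, hence k_gold = (0.23·1.71/0.066)^(1/0.77) ≈ 10.1561.

k_gold ≈ 10.1561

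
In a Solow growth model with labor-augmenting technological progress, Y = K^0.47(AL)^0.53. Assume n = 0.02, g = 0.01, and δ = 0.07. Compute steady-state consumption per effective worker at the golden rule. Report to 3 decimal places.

Break-even investment rate: n + g + δ = 0.02 + 0.01 + 0.07 = 0.1.
At the golden rule the marginal product of capital equals n+g+δ: 0.47·k^(0.47−1) = 0.1. Solving, k_gold = (0.47/0.1)^(1/0.53) ≈ 18.5400.
y_gold = 18.5400^0.47 ≈ 3.9447.
c_gold = y_gold − (n+g+δ)·k_gold = 3.9447 − 0.1·18.5400 ≈ 2.0907.

c_gold ≈ 2.091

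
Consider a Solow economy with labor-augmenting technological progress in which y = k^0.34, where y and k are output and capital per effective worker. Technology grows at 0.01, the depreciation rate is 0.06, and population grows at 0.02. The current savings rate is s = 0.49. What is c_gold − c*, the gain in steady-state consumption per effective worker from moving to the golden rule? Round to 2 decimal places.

Capital per effective worker breaks even when investment replaces (n + g + δ)·k; here n + g + δ = 0.09.
Current steady state (s = 0.49): k* = (0.49/0.09)^(1/0.66) ≈ 13.0341, y* = 13.0341^0.34 ≈ 2.3940, c* = (1−0.49)·2.3940 ≈ 1.2209.
Maximizing c = f(k) − (n+g+δ)·k gives f'(k) = n+g+δ, i.e. 0.34·k^(0.34−1) = 0.09, so k_gold = (0.34/0.09)^(1/0.66) ≈ 7.4920.
y_gold = 7.4920^0.34 ≈ 1.9832, c_gold = y_gold − 0.09·k_gold ≈ 1.3089.
Gain: Δc = 1.3089 − 1.2209 ≈ 0.0880.

Δc ≈ 0.09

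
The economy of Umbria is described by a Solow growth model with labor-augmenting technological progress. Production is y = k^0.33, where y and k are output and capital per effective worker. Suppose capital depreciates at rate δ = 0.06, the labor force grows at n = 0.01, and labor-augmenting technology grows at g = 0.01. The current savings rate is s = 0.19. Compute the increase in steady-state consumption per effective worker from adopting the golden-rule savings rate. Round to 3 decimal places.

Δc ≈ 0.106

The effective depreciation rate is n + g + δ = 0.01 + 0.01 + 0.06 = 0.08.
Current steady state (s = 0.19): k* = (0.19/0.08)^(1/0.67) ≈ 3.6366, y* = 3.6366^0.33 ≈ 1.5312, c* = (1−0.19)·1.5312 ≈ 1.2403.
Maximizing c = f(k) − (n+g+δ)·k gives f'(k) = n+g+δ, i.e. 0.33·k^(0.33−1) = 0.08, so k_gold = (0.33/0.08)^(1/0.67) ≈ 8.2898.
y_gold = 8.2898^0.33 ≈ 2.0096, c_gold = y_gold − 0.08·k_gold ≈ 1.3465.
Gain: Δc = 1.3465 − 1.2403 ≈ 0.1062.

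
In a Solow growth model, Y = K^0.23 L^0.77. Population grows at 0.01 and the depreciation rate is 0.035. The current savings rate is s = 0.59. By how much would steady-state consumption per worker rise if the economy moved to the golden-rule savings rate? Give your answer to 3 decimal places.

n + δ = 0.01 + 0.035 = 0.045.
Current steady state (s = 0.59): k* = (0.59/0.045)^(1/0.77) ≈ 28.2800, y* = 28.2800^0.23 ≈ 2.1570, c* = (1−0.59)·2.1570 ≈ 0.8844.
Golden rule sets MPK = n+δ: 0.23·k^(0.23−1) = 0.045, so k_gold = (0.23/0.045)^(1/0.77) ≈ 8.3205.
y_gold = 8.3205^0.23 ≈ 1.6279, c_gold = y_gold − 0.045·k_gold ≈ 1.2535.
Gain: Δc = 1.2535 − 0.8844 ≈ 0.3692.

Δc ≈ 0.369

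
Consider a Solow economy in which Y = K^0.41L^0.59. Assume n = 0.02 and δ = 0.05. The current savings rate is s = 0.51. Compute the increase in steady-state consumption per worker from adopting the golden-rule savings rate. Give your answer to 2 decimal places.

Δc ≈ 0.07

The effective depreciation rate is n + δ = 0.02 + 0.05 = 0.07.
Current steady state (s = 0.51): k* = (0.51/0.07)^(1/0.59) ≈ 28.9612, y* = 28.9612^0.41 ≈ 3.9751, c* = (1−0.51)·3.9751 ≈ 1.9478.
Maximizing c = f(k) − (n+δ)·k gives f'(k) = n+δ, i.e. 0.41·k^(0.41−1) = 0.07, so k_gold = (0.41/0.07)^(1/0.59) ≈ 20.0061.
y_gold = 20.0061^0.41 ≈ 3.4157, c_gold = y_gold − 0.07·k_gold ≈ 2.0152.
Gain: Δc = 2.0152 − 1.9478 ≈ 0.0675.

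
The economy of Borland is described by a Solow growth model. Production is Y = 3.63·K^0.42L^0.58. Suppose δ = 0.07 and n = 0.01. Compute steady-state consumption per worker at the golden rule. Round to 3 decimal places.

c_gold ≈ 17.794

The effective depreciation rate is n + δ = 0.01 + 0.07 = 0.08.
Golden rule sets MPK = n+δ: 0.42·3.63·k^(0.42−1) = 0.08, so k_gold = (0.42·3.63/0.08)^(1/0.58) ≈ 161.0684.
y_gold = 3.63·161.0684^0.42 ≈ 30.6797.
c_gold = y_gold − (n+δ)·k_gold = 30.6797 − 0.08·161.0684 ≈ 17.7942.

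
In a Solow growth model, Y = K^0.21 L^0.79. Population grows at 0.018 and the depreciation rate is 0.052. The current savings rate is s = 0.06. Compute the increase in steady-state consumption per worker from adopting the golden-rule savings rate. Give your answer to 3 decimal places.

Δc ≈ 0.156

Capital per worker breaks even when investment replaces (n + δ)·k; here n + δ = 0.07.
Current steady state (s = 0.06): k* = (0.06/0.07)^(1/0.79) ≈ 0.8227, y* = 0.8227^0.21 ≈ 0.9599, c* = (1−0.06)·0.9599 ≈ 0.9023.
At the golden rule the marginal product of capital equals n+δ: 0.21·k^(0.21−1) = 0.07. Solving, k_gold = (0.21/0.07)^(1/0.79) ≈ 4.0175.
y_gold = 4.0175^0.21 ≈ 1.3392, c_gold = y_gold − 0.07·k_gold ≈ 1.0579.
Gain: Δc = 1.0579 − 0.9023 ≈ 0.1557.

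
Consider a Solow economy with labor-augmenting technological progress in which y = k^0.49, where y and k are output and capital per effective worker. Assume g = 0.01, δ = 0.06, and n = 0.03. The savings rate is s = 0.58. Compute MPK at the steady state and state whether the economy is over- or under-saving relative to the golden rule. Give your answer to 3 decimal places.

over-saving; MPK ≈ 0.084

n + g + δ = 0.03 + 0.01 + 0.06 = 0.1.
Steady-state k*: s·k^0.49 = 0.1·k gives k* = (0.58/0.1)^(1/0.51) ≈ 31.3991.
MPK = 0.49·31.3991^(-0.51) ≈ 0.0845.
MPK < n+g+δ = 0.1, so the economy is dynamically inefficient (over-saving).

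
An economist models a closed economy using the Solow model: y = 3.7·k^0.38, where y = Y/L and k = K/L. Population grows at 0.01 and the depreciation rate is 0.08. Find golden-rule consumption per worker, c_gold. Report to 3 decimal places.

c_gold ≈ 12.366

Break-even investment rate: n + δ = 0.01 + 0.08 = 0.09.
At the golden rule the marginal product of capital equals n+δ: 0.38·3.7·k^(0.38−1) = 0.09. Solving, k_gold = (0.38·3.7/0.09)^(1/0.62) ≈ 84.2154.
y_gold = 3.7·84.2154^0.38 ≈ 19.9458.
c_gold = y_gold − (n+δ)·k_gold = 19.9458 − 0.09·84.2154 ≈ 12.3664.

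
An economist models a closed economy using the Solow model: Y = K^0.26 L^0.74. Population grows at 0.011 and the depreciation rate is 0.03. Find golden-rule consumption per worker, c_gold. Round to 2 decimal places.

c_gold ≈ 1.42

The effective depreciation rate is n + δ = 0.011 + 0.03 = 0.041.
Golden rule sets MPK = n+δ: 0.26·k^(0.26−1) = 0.041, so k_gold = (0.26/0.041)^(1/0.74) ≈ 12.1350.
y_gold = 12.1350^0.26 ≈ 1.9136.
c_gold = y_gold − (n+δ)·k_gold = 1.9136 − 0.041·12.1350 ≈ 1.4161.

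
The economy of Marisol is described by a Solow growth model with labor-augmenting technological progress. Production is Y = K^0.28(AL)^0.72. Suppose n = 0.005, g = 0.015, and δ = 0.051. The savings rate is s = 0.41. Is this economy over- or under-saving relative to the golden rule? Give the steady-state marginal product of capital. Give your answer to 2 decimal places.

The effective depreciation rate is n + g + δ = 0.005 + 0.015 + 0.051 = 0.071.
Steady-state k*: s·k^0.28 = 0.071·k gives k* = (0.41/0.071)^(1/0.72) ≈ 11.4202.
MPK = 0.28·11.4202^(-0.72) ≈ 0.0485.
MPK < n+g+δ = 0.071, so the economy is dynamically inefficient (over-saving).

over-saving; MPK ≈ 0.05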